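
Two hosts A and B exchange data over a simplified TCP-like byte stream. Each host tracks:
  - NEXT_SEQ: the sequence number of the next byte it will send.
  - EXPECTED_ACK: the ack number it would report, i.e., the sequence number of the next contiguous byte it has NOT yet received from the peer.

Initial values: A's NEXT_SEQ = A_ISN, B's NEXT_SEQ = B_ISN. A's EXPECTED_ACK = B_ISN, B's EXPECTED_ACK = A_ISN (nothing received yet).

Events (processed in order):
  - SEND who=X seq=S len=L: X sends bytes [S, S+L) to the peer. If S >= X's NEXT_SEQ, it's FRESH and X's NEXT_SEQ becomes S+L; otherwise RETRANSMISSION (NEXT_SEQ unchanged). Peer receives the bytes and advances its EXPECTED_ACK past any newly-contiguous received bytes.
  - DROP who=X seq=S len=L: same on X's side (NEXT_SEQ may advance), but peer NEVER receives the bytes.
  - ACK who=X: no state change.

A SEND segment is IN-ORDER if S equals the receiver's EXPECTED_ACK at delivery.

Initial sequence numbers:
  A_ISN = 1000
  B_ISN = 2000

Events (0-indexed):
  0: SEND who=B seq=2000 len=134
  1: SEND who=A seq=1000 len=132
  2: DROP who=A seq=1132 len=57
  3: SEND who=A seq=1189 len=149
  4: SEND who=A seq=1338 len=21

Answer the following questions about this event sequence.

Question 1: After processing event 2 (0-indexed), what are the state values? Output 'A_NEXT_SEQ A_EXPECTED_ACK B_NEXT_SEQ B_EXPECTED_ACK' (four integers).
After event 0: A_seq=1000 A_ack=2134 B_seq=2134 B_ack=1000
After event 1: A_seq=1132 A_ack=2134 B_seq=2134 B_ack=1132
After event 2: A_seq=1189 A_ack=2134 B_seq=2134 B_ack=1132

1189 2134 2134 1132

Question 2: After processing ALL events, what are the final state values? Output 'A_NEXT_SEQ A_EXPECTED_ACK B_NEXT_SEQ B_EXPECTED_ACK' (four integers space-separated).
Answer: 1359 2134 2134 1132

Derivation:
After event 0: A_seq=1000 A_ack=2134 B_seq=2134 B_ack=1000
After event 1: A_seq=1132 A_ack=2134 B_seq=2134 B_ack=1132
After event 2: A_seq=1189 A_ack=2134 B_seq=2134 B_ack=1132
After event 3: A_seq=1338 A_ack=2134 B_seq=2134 B_ack=1132
After event 4: A_seq=1359 A_ack=2134 B_seq=2134 B_ack=1132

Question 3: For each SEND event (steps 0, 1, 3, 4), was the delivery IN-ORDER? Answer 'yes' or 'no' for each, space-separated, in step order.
Step 0: SEND seq=2000 -> in-order
Step 1: SEND seq=1000 -> in-order
Step 3: SEND seq=1189 -> out-of-order
Step 4: SEND seq=1338 -> out-of-order

Answer: yes yes no no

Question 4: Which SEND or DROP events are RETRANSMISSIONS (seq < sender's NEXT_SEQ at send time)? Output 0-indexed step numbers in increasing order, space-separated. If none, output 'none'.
Answer: none

Derivation:
Step 0: SEND seq=2000 -> fresh
Step 1: SEND seq=1000 -> fresh
Step 2: DROP seq=1132 -> fresh
Step 3: SEND seq=1189 -> fresh
Step 4: SEND seq=1338 -> fresh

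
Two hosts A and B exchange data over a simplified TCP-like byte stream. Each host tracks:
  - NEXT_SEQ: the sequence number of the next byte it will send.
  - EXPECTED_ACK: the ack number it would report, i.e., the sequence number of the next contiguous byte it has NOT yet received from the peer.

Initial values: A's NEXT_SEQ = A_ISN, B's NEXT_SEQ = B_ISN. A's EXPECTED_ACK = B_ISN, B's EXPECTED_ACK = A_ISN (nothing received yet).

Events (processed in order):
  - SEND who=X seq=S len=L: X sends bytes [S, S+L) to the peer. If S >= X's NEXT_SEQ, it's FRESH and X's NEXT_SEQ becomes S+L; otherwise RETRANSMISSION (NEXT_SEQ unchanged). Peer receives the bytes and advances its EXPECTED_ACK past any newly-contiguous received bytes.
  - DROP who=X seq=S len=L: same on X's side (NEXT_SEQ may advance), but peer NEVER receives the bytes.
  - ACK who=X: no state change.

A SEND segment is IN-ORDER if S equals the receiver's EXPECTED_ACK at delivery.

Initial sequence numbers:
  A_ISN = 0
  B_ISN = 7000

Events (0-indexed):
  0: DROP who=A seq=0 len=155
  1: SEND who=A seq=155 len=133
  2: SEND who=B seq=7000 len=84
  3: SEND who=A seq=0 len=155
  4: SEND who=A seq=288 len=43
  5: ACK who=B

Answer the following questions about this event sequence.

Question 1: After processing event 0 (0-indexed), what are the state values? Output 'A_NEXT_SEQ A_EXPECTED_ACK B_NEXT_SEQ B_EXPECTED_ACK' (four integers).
After event 0: A_seq=155 A_ack=7000 B_seq=7000 B_ack=0

155 7000 7000 0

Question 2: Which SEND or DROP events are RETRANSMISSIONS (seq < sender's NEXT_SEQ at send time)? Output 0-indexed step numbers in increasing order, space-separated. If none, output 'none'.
Answer: 3

Derivation:
Step 0: DROP seq=0 -> fresh
Step 1: SEND seq=155 -> fresh
Step 2: SEND seq=7000 -> fresh
Step 3: SEND seq=0 -> retransmit
Step 4: SEND seq=288 -> fresh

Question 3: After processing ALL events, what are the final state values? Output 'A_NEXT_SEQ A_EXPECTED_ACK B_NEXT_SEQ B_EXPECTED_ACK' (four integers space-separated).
Answer: 331 7084 7084 331

Derivation:
After event 0: A_seq=155 A_ack=7000 B_seq=7000 B_ack=0
After event 1: A_seq=288 A_ack=7000 B_seq=7000 B_ack=0
After event 2: A_seq=288 A_ack=7084 B_seq=7084 B_ack=0
After event 3: A_seq=288 A_ack=7084 B_seq=7084 B_ack=288
After event 4: A_seq=331 A_ack=7084 B_seq=7084 B_ack=331
After event 5: A_seq=331 A_ack=7084 B_seq=7084 B_ack=331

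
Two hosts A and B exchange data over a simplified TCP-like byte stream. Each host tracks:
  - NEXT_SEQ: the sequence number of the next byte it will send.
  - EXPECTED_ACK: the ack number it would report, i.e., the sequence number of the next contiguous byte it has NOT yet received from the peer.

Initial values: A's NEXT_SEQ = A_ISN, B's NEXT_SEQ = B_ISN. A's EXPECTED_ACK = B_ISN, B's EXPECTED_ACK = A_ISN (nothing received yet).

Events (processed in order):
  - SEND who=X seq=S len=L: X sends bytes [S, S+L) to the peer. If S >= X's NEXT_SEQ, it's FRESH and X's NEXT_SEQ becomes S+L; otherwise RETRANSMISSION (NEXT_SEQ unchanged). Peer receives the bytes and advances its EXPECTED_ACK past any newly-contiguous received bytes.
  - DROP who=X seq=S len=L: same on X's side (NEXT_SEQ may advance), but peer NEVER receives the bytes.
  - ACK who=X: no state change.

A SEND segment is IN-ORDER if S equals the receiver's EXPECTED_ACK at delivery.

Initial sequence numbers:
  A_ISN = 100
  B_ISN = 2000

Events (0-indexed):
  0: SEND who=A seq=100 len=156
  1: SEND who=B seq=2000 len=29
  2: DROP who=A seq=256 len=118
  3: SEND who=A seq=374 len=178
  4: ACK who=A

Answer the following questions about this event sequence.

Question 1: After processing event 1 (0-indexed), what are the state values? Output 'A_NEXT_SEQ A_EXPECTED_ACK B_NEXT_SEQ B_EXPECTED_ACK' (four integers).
After event 0: A_seq=256 A_ack=2000 B_seq=2000 B_ack=256
After event 1: A_seq=256 A_ack=2029 B_seq=2029 B_ack=256

256 2029 2029 256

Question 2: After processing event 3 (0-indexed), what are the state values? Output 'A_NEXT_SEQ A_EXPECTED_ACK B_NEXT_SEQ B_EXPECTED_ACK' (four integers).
After event 0: A_seq=256 A_ack=2000 B_seq=2000 B_ack=256
After event 1: A_seq=256 A_ack=2029 B_seq=2029 B_ack=256
After event 2: A_seq=374 A_ack=2029 B_seq=2029 B_ack=256
After event 3: A_seq=552 A_ack=2029 B_seq=2029 B_ack=256

552 2029 2029 256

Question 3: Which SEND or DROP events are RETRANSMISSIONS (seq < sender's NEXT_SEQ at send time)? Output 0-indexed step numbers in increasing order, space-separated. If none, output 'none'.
Step 0: SEND seq=100 -> fresh
Step 1: SEND seq=2000 -> fresh
Step 2: DROP seq=256 -> fresh
Step 3: SEND seq=374 -> fresh

Answer: none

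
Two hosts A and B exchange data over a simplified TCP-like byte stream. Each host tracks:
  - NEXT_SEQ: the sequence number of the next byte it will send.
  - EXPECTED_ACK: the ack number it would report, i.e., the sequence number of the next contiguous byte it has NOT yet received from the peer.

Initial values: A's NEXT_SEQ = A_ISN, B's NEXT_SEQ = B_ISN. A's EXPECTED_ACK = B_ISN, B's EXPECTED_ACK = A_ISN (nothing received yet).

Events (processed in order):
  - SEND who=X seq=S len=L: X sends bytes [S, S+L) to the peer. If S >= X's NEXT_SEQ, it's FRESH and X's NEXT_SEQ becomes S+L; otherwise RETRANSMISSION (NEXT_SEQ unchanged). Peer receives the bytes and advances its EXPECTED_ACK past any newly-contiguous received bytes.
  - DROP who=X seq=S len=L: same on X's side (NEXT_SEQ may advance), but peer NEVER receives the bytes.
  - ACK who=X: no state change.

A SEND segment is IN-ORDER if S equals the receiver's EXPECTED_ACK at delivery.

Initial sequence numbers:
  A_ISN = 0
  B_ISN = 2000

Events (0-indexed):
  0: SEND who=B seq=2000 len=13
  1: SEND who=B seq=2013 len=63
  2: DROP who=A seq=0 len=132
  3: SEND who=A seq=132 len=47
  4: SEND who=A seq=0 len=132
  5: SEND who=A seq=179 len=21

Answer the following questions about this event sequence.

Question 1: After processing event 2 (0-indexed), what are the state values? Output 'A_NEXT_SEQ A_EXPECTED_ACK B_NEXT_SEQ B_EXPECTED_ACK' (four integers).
After event 0: A_seq=0 A_ack=2013 B_seq=2013 B_ack=0
After event 1: A_seq=0 A_ack=2076 B_seq=2076 B_ack=0
After event 2: A_seq=132 A_ack=2076 B_seq=2076 B_ack=0

132 2076 2076 0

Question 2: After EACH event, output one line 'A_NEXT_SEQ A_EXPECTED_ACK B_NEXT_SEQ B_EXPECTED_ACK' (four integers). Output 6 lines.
0 2013 2013 0
0 2076 2076 0
132 2076 2076 0
179 2076 2076 0
179 2076 2076 179
200 2076 2076 200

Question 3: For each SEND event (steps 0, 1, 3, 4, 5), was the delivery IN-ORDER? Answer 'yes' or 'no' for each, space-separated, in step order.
Answer: yes yes no yes yes

Derivation:
Step 0: SEND seq=2000 -> in-order
Step 1: SEND seq=2013 -> in-order
Step 3: SEND seq=132 -> out-of-order
Step 4: SEND seq=0 -> in-order
Step 5: SEND seq=179 -> in-order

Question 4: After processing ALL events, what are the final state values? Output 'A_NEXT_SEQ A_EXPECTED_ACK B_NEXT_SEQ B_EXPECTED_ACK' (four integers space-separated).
Answer: 200 2076 2076 200

Derivation:
After event 0: A_seq=0 A_ack=2013 B_seq=2013 B_ack=0
After event 1: A_seq=0 A_ack=2076 B_seq=2076 B_ack=0
After event 2: A_seq=132 A_ack=2076 B_seq=2076 B_ack=0
After event 3: A_seq=179 A_ack=2076 B_seq=2076 B_ack=0
After event 4: A_seq=179 A_ack=2076 B_seq=2076 B_ack=179
After event 5: A_seq=200 A_ack=2076 B_seq=2076 B_ack=200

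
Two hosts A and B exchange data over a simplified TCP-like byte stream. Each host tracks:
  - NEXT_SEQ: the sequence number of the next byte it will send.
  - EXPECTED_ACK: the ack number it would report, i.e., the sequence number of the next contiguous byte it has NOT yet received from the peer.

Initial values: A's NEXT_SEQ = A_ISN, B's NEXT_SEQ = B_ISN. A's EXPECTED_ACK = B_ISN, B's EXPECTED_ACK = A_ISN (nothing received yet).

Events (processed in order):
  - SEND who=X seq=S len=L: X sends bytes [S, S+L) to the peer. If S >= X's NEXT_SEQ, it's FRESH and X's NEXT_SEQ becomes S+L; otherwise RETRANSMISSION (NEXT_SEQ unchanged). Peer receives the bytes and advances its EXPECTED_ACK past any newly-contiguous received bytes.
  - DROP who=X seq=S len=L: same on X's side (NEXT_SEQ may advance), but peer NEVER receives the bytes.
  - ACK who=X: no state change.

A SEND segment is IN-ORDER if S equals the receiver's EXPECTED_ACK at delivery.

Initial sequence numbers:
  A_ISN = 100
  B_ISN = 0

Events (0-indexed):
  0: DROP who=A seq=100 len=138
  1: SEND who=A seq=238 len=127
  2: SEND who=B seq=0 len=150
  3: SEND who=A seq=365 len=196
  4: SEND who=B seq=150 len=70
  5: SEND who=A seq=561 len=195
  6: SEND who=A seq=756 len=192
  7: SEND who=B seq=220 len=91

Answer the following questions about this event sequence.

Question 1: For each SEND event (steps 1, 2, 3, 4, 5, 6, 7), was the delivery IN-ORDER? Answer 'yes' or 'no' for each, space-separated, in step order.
Step 1: SEND seq=238 -> out-of-order
Step 2: SEND seq=0 -> in-order
Step 3: SEND seq=365 -> out-of-order
Step 4: SEND seq=150 -> in-order
Step 5: SEND seq=561 -> out-of-order
Step 6: SEND seq=756 -> out-of-order
Step 7: SEND seq=220 -> in-order

Answer: no yes no yes no no yes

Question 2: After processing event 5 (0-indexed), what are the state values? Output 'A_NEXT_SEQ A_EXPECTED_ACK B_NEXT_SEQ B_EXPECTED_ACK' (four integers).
After event 0: A_seq=238 A_ack=0 B_seq=0 B_ack=100
After event 1: A_seq=365 A_ack=0 B_seq=0 B_ack=100
After event 2: A_seq=365 A_ack=150 B_seq=150 B_ack=100
After event 3: A_seq=561 A_ack=150 B_seq=150 B_ack=100
After event 4: A_seq=561 A_ack=220 B_seq=220 B_ack=100
After event 5: A_seq=756 A_ack=220 B_seq=220 B_ack=100

756 220 220 100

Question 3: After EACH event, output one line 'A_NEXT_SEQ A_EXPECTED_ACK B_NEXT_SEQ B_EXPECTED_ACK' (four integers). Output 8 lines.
238 0 0 100
365 0 0 100
365 150 150 100
561 150 150 100
561 220 220 100
756 220 220 100
948 220 220 100
948 311 311 100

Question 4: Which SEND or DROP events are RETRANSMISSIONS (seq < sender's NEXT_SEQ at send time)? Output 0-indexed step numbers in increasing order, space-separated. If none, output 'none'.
Answer: none

Derivation:
Step 0: DROP seq=100 -> fresh
Step 1: SEND seq=238 -> fresh
Step 2: SEND seq=0 -> fresh
Step 3: SEND seq=365 -> fresh
Step 4: SEND seq=150 -> fresh
Step 5: SEND seq=561 -> fresh
Step 6: SEND seq=756 -> fresh
Step 7: SEND seq=220 -> fresh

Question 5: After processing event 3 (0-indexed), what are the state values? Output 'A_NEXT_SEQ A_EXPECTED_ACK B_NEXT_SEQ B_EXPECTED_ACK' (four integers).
After event 0: A_seq=238 A_ack=0 B_seq=0 B_ack=100
After event 1: A_seq=365 A_ack=0 B_seq=0 B_ack=100
After event 2: A_seq=365 A_ack=150 B_seq=150 B_ack=100
After event 3: A_seq=561 A_ack=150 B_seq=150 B_ack=100

561 150 150 100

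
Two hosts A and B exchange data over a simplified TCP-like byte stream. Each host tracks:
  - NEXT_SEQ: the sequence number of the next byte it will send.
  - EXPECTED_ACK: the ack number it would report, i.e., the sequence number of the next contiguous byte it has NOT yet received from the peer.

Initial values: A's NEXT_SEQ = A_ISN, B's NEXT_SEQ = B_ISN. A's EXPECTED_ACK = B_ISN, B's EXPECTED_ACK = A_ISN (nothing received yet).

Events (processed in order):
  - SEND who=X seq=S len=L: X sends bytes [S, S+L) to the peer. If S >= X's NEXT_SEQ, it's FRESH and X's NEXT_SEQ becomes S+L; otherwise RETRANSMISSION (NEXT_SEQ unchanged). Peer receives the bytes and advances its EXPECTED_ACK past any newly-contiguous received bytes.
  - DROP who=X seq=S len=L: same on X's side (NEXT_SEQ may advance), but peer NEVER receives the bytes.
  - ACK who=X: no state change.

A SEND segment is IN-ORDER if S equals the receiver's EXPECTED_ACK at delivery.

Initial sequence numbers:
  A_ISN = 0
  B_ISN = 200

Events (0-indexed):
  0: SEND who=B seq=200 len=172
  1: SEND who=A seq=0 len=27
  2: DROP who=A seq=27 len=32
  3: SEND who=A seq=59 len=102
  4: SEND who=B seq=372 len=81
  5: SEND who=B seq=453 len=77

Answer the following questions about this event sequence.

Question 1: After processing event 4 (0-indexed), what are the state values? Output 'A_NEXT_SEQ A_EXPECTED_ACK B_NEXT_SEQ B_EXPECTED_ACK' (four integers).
After event 0: A_seq=0 A_ack=372 B_seq=372 B_ack=0
After event 1: A_seq=27 A_ack=372 B_seq=372 B_ack=27
After event 2: A_seq=59 A_ack=372 B_seq=372 B_ack=27
After event 3: A_seq=161 A_ack=372 B_seq=372 B_ack=27
After event 4: A_seq=161 A_ack=453 B_seq=453 B_ack=27

161 453 453 27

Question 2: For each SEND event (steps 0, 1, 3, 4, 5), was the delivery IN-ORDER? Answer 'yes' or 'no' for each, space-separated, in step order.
Step 0: SEND seq=200 -> in-order
Step 1: SEND seq=0 -> in-order
Step 3: SEND seq=59 -> out-of-order
Step 4: SEND seq=372 -> in-order
Step 5: SEND seq=453 -> in-order

Answer: yes yes no yes yes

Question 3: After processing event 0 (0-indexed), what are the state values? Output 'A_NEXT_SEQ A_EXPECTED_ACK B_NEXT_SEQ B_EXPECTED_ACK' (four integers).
After event 0: A_seq=0 A_ack=372 B_seq=372 B_ack=0

0 372 372 0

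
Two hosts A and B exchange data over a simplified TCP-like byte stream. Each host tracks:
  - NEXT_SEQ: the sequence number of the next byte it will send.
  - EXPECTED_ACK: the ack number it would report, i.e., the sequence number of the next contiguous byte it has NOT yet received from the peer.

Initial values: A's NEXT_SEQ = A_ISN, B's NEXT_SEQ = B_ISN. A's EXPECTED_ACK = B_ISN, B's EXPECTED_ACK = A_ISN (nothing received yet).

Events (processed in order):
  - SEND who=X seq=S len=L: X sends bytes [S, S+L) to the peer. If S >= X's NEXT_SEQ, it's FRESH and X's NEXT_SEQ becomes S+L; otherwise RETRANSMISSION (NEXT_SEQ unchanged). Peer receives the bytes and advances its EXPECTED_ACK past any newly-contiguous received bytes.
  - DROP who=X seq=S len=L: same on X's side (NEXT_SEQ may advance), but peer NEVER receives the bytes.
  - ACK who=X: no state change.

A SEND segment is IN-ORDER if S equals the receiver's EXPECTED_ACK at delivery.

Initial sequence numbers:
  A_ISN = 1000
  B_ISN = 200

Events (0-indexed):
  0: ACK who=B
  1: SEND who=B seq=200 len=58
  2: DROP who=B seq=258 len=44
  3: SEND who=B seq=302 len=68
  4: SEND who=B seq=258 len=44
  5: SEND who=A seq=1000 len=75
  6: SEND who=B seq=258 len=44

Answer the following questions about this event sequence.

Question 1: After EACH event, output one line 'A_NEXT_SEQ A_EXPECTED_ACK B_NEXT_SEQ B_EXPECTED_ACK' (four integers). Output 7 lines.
1000 200 200 1000
1000 258 258 1000
1000 258 302 1000
1000 258 370 1000
1000 370 370 1000
1075 370 370 1075
1075 370 370 1075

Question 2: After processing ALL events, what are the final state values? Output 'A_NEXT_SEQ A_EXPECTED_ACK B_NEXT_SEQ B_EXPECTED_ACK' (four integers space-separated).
Answer: 1075 370 370 1075

Derivation:
After event 0: A_seq=1000 A_ack=200 B_seq=200 B_ack=1000
After event 1: A_seq=1000 A_ack=258 B_seq=258 B_ack=1000
After event 2: A_seq=1000 A_ack=258 B_seq=302 B_ack=1000
After event 3: A_seq=1000 A_ack=258 B_seq=370 B_ack=1000
After event 4: A_seq=1000 A_ack=370 B_seq=370 B_ack=1000
After event 5: A_seq=1075 A_ack=370 B_seq=370 B_ack=1075
After event 6: A_seq=1075 A_ack=370 B_seq=370 B_ack=1075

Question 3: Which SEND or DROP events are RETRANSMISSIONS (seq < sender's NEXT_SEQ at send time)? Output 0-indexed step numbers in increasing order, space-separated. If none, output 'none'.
Answer: 4 6

Derivation:
Step 1: SEND seq=200 -> fresh
Step 2: DROP seq=258 -> fresh
Step 3: SEND seq=302 -> fresh
Step 4: SEND seq=258 -> retransmit
Step 5: SEND seq=1000 -> fresh
Step 6: SEND seq=258 -> retransmit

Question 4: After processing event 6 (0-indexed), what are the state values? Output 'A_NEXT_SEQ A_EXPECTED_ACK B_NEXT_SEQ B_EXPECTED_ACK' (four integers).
After event 0: A_seq=1000 A_ack=200 B_seq=200 B_ack=1000
After event 1: A_seq=1000 A_ack=258 B_seq=258 B_ack=1000
After event 2: A_seq=1000 A_ack=258 B_seq=302 B_ack=1000
After event 3: A_seq=1000 A_ack=258 B_seq=370 B_ack=1000
After event 4: A_seq=1000 A_ack=370 B_seq=370 B_ack=1000
After event 5: A_seq=1075 A_ack=370 B_seq=370 B_ack=1075
After event 6: A_seq=1075 A_ack=370 B_seq=370 B_ack=1075

1075 370 370 1075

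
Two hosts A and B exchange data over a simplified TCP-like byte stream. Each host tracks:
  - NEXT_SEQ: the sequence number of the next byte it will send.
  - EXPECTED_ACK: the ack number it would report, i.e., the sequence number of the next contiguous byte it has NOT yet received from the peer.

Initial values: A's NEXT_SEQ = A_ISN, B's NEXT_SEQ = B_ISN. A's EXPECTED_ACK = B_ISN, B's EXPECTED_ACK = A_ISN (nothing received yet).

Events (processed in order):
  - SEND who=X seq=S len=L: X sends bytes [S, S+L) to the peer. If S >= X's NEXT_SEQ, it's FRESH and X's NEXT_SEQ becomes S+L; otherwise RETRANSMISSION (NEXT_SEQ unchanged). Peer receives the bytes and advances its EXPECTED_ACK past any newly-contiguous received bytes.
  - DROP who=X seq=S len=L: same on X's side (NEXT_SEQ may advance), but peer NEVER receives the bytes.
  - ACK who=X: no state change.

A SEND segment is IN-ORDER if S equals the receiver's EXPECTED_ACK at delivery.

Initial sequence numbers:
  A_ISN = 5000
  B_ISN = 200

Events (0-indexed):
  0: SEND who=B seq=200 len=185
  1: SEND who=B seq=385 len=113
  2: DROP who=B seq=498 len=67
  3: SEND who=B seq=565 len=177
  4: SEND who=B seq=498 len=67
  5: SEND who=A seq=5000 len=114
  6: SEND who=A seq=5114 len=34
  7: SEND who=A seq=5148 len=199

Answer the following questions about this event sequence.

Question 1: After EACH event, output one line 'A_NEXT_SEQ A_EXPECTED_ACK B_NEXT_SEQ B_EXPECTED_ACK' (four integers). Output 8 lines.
5000 385 385 5000
5000 498 498 5000
5000 498 565 5000
5000 498 742 5000
5000 742 742 5000
5114 742 742 5114
5148 742 742 5148
5347 742 742 5347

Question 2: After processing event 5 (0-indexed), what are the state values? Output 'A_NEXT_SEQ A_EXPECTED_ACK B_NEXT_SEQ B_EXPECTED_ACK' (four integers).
After event 0: A_seq=5000 A_ack=385 B_seq=385 B_ack=5000
After event 1: A_seq=5000 A_ack=498 B_seq=498 B_ack=5000
After event 2: A_seq=5000 A_ack=498 B_seq=565 B_ack=5000
After event 3: A_seq=5000 A_ack=498 B_seq=742 B_ack=5000
After event 4: A_seq=5000 A_ack=742 B_seq=742 B_ack=5000
After event 5: A_seq=5114 A_ack=742 B_seq=742 B_ack=5114

5114 742 742 5114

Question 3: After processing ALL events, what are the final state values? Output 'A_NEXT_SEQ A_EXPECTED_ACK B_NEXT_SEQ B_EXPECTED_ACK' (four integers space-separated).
After event 0: A_seq=5000 A_ack=385 B_seq=385 B_ack=5000
After event 1: A_seq=5000 A_ack=498 B_seq=498 B_ack=5000
After event 2: A_seq=5000 A_ack=498 B_seq=565 B_ack=5000
After event 3: A_seq=5000 A_ack=498 B_seq=742 B_ack=5000
After event 4: A_seq=5000 A_ack=742 B_seq=742 B_ack=5000
After event 5: A_seq=5114 A_ack=742 B_seq=742 B_ack=5114
After event 6: A_seq=5148 A_ack=742 B_seq=742 B_ack=5148
After event 7: A_seq=5347 A_ack=742 B_seq=742 B_ack=5347

Answer: 5347 742 742 5347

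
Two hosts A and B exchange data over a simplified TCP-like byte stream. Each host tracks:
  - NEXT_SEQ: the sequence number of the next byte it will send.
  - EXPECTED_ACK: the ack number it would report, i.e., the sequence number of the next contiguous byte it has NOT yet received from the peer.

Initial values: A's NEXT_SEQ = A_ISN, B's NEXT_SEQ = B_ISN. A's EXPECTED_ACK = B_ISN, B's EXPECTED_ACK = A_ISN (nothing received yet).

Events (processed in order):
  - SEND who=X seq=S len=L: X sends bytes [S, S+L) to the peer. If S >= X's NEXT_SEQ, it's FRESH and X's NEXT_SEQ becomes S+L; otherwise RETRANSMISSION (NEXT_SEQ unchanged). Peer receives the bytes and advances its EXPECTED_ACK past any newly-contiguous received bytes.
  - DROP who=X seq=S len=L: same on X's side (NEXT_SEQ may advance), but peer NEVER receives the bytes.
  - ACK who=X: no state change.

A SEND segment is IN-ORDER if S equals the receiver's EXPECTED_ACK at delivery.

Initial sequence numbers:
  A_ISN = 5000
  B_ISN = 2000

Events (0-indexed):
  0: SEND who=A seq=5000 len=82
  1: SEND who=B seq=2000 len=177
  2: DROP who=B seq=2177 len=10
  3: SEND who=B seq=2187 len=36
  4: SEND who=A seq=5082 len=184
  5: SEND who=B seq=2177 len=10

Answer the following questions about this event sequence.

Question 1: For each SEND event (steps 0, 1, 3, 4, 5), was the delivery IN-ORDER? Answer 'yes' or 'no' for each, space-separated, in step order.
Answer: yes yes no yes yes

Derivation:
Step 0: SEND seq=5000 -> in-order
Step 1: SEND seq=2000 -> in-order
Step 3: SEND seq=2187 -> out-of-order
Step 4: SEND seq=5082 -> in-order
Step 5: SEND seq=2177 -> in-order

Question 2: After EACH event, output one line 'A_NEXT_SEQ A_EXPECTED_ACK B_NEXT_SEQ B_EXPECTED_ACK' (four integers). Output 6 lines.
5082 2000 2000 5082
5082 2177 2177 5082
5082 2177 2187 5082
5082 2177 2223 5082
5266 2177 2223 5266
5266 2223 2223 5266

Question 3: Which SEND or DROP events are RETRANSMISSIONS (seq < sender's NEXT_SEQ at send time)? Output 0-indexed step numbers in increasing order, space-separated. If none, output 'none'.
Answer: 5

Derivation:
Step 0: SEND seq=5000 -> fresh
Step 1: SEND seq=2000 -> fresh
Step 2: DROP seq=2177 -> fresh
Step 3: SEND seq=2187 -> fresh
Step 4: SEND seq=5082 -> fresh
Step 5: SEND seq=2177 -> retransmit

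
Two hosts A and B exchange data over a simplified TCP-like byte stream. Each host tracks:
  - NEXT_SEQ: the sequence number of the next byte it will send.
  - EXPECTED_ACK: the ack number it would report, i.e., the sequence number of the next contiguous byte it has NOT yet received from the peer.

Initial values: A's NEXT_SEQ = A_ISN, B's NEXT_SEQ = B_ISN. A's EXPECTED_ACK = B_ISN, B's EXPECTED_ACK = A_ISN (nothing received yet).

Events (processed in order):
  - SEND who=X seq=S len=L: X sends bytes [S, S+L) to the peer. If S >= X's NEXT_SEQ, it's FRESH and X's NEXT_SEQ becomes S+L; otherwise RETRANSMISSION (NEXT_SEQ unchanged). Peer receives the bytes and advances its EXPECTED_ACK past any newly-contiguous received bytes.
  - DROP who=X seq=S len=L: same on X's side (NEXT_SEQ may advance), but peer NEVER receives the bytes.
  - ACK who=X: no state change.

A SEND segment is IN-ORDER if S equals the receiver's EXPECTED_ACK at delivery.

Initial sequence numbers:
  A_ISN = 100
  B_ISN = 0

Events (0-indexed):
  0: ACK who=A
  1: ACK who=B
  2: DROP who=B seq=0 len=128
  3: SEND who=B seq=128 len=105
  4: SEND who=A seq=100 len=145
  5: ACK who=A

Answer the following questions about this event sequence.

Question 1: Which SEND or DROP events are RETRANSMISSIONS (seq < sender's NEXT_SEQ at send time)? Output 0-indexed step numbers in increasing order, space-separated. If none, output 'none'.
Step 2: DROP seq=0 -> fresh
Step 3: SEND seq=128 -> fresh
Step 4: SEND seq=100 -> fresh

Answer: none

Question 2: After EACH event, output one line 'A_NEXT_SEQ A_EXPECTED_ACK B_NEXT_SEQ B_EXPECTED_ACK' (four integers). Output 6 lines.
100 0 0 100
100 0 0 100
100 0 128 100
100 0 233 100
245 0 233 245
245 0 233 245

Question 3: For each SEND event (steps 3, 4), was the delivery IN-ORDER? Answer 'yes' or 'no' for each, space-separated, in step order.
Answer: no yes

Derivation:
Step 3: SEND seq=128 -> out-of-order
Step 4: SEND seq=100 -> in-order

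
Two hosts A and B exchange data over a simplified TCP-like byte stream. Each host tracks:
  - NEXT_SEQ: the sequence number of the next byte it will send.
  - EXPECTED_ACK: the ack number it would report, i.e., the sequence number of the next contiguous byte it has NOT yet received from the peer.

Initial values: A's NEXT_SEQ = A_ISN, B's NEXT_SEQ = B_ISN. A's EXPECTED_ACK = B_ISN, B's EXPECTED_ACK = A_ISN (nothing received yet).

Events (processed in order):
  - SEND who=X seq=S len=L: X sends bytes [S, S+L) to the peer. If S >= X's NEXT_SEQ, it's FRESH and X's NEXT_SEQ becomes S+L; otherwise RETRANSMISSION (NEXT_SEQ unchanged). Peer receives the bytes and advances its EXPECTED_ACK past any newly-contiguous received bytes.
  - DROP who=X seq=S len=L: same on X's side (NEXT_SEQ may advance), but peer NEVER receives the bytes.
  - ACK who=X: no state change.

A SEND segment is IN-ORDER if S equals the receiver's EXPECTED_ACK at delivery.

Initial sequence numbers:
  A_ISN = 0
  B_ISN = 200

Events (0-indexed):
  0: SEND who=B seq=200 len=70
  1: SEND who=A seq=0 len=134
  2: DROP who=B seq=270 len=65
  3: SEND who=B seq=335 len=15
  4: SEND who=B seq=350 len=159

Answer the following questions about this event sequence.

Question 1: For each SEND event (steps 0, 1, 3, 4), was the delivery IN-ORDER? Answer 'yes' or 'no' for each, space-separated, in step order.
Answer: yes yes no no

Derivation:
Step 0: SEND seq=200 -> in-order
Step 1: SEND seq=0 -> in-order
Step 3: SEND seq=335 -> out-of-order
Step 4: SEND seq=350 -> out-of-order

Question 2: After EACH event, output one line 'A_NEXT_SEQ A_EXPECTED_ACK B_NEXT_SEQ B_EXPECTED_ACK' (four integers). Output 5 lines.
0 270 270 0
134 270 270 134
134 270 335 134
134 270 350 134
134 270 509 134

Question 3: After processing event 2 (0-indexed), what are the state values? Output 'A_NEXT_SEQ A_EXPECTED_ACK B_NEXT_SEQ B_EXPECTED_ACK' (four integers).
After event 0: A_seq=0 A_ack=270 B_seq=270 B_ack=0
After event 1: A_seq=134 A_ack=270 B_seq=270 B_ack=134
After event 2: A_seq=134 A_ack=270 B_seq=335 B_ack=134

134 270 335 134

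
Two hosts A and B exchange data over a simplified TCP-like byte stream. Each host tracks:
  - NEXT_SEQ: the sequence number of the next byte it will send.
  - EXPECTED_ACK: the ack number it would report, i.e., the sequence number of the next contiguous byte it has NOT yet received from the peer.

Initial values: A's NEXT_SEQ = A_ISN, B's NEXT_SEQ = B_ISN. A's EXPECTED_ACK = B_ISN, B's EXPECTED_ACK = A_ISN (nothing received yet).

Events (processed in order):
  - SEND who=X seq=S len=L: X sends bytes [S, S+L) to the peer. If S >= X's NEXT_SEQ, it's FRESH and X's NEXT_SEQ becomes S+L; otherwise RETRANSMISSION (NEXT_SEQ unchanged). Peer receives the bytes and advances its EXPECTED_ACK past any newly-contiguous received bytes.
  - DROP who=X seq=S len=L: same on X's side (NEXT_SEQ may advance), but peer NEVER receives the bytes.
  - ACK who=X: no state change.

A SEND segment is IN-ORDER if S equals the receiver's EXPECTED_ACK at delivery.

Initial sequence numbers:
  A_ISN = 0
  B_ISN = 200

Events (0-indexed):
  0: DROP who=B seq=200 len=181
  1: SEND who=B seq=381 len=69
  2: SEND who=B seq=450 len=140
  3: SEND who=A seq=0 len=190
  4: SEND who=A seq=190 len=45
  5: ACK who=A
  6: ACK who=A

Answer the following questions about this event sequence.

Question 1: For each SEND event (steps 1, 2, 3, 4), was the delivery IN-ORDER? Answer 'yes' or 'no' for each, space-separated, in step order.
Answer: no no yes yes

Derivation:
Step 1: SEND seq=381 -> out-of-order
Step 2: SEND seq=450 -> out-of-order
Step 3: SEND seq=0 -> in-order
Step 4: SEND seq=190 -> in-order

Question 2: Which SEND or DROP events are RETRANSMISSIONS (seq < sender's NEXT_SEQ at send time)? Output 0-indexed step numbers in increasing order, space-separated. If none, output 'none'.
Step 0: DROP seq=200 -> fresh
Step 1: SEND seq=381 -> fresh
Step 2: SEND seq=450 -> fresh
Step 3: SEND seq=0 -> fresh
Step 4: SEND seq=190 -> fresh

Answer: none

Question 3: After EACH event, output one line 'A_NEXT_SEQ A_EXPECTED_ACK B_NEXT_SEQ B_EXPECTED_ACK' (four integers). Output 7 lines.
0 200 381 0
0 200 450 0
0 200 590 0
190 200 590 190
235 200 590 235
235 200 590 235
235 200 590 235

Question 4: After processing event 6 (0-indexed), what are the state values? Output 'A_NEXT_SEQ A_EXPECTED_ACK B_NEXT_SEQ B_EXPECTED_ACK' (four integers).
After event 0: A_seq=0 A_ack=200 B_seq=381 B_ack=0
After event 1: A_seq=0 A_ack=200 B_seq=450 B_ack=0
After event 2: A_seq=0 A_ack=200 B_seq=590 B_ack=0
After event 3: A_seq=190 A_ack=200 B_seq=590 B_ack=190
After event 4: A_seq=235 A_ack=200 B_seq=590 B_ack=235
After event 5: A_seq=235 A_ack=200 B_seq=590 B_ack=235
After event 6: A_seq=235 A_ack=200 B_seq=590 B_ack=235

235 200 590 235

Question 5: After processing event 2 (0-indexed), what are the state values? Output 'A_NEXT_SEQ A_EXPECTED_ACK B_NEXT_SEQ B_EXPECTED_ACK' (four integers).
After event 0: A_seq=0 A_ack=200 B_seq=381 B_ack=0
After event 1: A_seq=0 A_ack=200 B_seq=450 B_ack=0
After event 2: A_seq=0 A_ack=200 B_seq=590 B_ack=0

0 200 590 0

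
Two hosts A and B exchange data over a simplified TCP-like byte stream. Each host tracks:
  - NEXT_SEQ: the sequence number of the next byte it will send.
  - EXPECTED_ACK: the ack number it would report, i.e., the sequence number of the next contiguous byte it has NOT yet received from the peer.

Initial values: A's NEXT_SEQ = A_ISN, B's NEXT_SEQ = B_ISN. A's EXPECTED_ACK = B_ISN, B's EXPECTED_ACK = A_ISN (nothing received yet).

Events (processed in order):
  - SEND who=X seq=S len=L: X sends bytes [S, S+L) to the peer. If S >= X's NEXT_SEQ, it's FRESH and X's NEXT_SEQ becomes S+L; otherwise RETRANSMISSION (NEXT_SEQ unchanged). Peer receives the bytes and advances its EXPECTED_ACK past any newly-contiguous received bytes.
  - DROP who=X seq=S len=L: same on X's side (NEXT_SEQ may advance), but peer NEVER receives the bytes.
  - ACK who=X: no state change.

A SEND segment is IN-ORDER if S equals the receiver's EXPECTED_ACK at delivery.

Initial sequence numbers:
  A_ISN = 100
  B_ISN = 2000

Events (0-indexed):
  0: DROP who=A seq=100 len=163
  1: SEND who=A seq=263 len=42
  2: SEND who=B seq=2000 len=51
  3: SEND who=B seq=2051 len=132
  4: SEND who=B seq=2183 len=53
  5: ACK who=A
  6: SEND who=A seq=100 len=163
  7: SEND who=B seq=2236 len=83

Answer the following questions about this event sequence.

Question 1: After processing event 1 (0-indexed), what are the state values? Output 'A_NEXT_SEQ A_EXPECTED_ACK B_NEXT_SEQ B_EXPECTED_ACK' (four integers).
After event 0: A_seq=263 A_ack=2000 B_seq=2000 B_ack=100
After event 1: A_seq=305 A_ack=2000 B_seq=2000 B_ack=100

305 2000 2000 100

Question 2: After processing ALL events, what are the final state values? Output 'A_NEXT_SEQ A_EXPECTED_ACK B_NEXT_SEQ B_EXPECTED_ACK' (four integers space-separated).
After event 0: A_seq=263 A_ack=2000 B_seq=2000 B_ack=100
After event 1: A_seq=305 A_ack=2000 B_seq=2000 B_ack=100
After event 2: A_seq=305 A_ack=2051 B_seq=2051 B_ack=100
After event 3: A_seq=305 A_ack=2183 B_seq=2183 B_ack=100
After event 4: A_seq=305 A_ack=2236 B_seq=2236 B_ack=100
After event 5: A_seq=305 A_ack=2236 B_seq=2236 B_ack=100
After event 6: A_seq=305 A_ack=2236 B_seq=2236 B_ack=305
After event 7: A_seq=305 A_ack=2319 B_seq=2319 B_ack=305

Answer: 305 2319 2319 305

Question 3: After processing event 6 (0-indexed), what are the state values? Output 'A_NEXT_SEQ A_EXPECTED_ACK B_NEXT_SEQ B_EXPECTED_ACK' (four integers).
After event 0: A_seq=263 A_ack=2000 B_seq=2000 B_ack=100
After event 1: A_seq=305 A_ack=2000 B_seq=2000 B_ack=100
After event 2: A_seq=305 A_ack=2051 B_seq=2051 B_ack=100
After event 3: A_seq=305 A_ack=2183 B_seq=2183 B_ack=100
After event 4: A_seq=305 A_ack=2236 B_seq=2236 B_ack=100
After event 5: A_seq=305 A_ack=2236 B_seq=2236 B_ack=100
After event 6: A_seq=305 A_ack=2236 B_seq=2236 B_ack=305

305 2236 2236 305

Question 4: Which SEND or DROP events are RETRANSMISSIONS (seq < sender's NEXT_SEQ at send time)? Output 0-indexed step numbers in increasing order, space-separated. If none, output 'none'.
Step 0: DROP seq=100 -> fresh
Step 1: SEND seq=263 -> fresh
Step 2: SEND seq=2000 -> fresh
Step 3: SEND seq=2051 -> fresh
Step 4: SEND seq=2183 -> fresh
Step 6: SEND seq=100 -> retransmit
Step 7: SEND seq=2236 -> fresh

Answer: 6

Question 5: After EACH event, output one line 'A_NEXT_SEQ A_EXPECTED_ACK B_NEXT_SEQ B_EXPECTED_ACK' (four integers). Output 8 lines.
263 2000 2000 100
305 2000 2000 100
305 2051 2051 100
305 2183 2183 100
305 2236 2236 100
305 2236 2236 100
305 2236 2236 305
305 2319 2319 305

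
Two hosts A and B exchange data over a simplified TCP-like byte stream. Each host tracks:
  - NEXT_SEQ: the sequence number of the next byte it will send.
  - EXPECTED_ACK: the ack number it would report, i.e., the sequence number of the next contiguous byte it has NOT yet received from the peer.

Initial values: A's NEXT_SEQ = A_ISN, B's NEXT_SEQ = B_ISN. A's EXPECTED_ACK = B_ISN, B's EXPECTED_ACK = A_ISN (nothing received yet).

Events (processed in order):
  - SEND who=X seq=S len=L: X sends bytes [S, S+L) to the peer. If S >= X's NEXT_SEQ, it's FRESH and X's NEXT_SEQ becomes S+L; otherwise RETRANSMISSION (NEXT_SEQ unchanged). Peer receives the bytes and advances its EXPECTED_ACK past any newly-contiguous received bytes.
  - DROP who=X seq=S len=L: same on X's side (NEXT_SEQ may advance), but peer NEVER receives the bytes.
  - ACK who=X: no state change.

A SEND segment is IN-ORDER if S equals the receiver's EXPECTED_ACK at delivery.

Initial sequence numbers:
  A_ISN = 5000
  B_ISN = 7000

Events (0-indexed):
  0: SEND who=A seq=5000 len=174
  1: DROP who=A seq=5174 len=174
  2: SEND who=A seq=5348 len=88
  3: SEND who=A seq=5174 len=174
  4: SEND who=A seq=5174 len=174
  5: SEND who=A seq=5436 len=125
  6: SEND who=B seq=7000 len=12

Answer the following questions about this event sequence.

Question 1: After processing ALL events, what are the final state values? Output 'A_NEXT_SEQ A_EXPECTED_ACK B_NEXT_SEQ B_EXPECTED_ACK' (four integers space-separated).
After event 0: A_seq=5174 A_ack=7000 B_seq=7000 B_ack=5174
After event 1: A_seq=5348 A_ack=7000 B_seq=7000 B_ack=5174
After event 2: A_seq=5436 A_ack=7000 B_seq=7000 B_ack=5174
After event 3: A_seq=5436 A_ack=7000 B_seq=7000 B_ack=5436
After event 4: A_seq=5436 A_ack=7000 B_seq=7000 B_ack=5436
After event 5: A_seq=5561 A_ack=7000 B_seq=7000 B_ack=5561
After event 6: A_seq=5561 A_ack=7012 B_seq=7012 B_ack=5561

Answer: 5561 7012 7012 5561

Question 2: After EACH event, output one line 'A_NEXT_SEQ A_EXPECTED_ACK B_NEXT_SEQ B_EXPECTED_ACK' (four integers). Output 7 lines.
5174 7000 7000 5174
5348 7000 7000 5174
5436 7000 7000 5174
5436 7000 7000 5436
5436 7000 7000 5436
5561 7000 7000 5561
5561 7012 7012 5561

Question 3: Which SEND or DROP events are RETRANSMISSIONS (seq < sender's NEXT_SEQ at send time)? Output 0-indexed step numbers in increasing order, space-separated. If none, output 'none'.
Answer: 3 4

Derivation:
Step 0: SEND seq=5000 -> fresh
Step 1: DROP seq=5174 -> fresh
Step 2: SEND seq=5348 -> fresh
Step 3: SEND seq=5174 -> retransmit
Step 4: SEND seq=5174 -> retransmit
Step 5: SEND seq=5436 -> fresh
Step 6: SEND seq=7000 -> fresh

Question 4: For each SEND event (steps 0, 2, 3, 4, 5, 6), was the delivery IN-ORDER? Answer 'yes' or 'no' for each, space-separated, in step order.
Answer: yes no yes no yes yes

Derivation:
Step 0: SEND seq=5000 -> in-order
Step 2: SEND seq=5348 -> out-of-order
Step 3: SEND seq=5174 -> in-order
Step 4: SEND seq=5174 -> out-of-order
Step 5: SEND seq=5436 -> in-order
Step 6: SEND seq=7000 -> in-order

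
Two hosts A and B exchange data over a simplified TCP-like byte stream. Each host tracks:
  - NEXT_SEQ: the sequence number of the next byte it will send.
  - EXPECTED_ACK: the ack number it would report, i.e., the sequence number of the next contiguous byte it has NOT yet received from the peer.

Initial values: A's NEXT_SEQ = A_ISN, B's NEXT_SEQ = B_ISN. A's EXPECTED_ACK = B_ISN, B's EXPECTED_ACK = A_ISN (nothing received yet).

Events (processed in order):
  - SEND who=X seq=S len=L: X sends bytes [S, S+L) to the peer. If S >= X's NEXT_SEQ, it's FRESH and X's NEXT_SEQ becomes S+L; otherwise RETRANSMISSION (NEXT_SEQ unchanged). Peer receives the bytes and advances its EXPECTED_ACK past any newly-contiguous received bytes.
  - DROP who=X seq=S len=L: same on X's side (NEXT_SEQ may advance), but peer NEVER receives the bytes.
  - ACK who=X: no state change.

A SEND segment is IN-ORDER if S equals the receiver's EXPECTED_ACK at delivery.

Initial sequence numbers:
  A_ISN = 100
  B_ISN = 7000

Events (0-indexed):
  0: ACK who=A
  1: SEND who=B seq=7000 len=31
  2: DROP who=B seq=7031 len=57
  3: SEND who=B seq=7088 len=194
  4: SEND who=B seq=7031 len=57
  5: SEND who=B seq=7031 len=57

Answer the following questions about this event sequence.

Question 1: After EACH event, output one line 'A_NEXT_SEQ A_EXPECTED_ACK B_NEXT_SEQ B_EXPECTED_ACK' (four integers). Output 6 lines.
100 7000 7000 100
100 7031 7031 100
100 7031 7088 100
100 7031 7282 100
100 7282 7282 100
100 7282 7282 100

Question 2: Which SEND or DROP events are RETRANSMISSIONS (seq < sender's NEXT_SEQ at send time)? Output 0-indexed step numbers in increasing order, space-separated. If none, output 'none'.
Step 1: SEND seq=7000 -> fresh
Step 2: DROP seq=7031 -> fresh
Step 3: SEND seq=7088 -> fresh
Step 4: SEND seq=7031 -> retransmit
Step 5: SEND seq=7031 -> retransmit

Answer: 4 5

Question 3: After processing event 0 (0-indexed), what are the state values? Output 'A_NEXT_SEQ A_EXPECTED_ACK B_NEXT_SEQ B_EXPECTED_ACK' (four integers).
After event 0: A_seq=100 A_ack=7000 B_seq=7000 B_ack=100

100 7000 7000 100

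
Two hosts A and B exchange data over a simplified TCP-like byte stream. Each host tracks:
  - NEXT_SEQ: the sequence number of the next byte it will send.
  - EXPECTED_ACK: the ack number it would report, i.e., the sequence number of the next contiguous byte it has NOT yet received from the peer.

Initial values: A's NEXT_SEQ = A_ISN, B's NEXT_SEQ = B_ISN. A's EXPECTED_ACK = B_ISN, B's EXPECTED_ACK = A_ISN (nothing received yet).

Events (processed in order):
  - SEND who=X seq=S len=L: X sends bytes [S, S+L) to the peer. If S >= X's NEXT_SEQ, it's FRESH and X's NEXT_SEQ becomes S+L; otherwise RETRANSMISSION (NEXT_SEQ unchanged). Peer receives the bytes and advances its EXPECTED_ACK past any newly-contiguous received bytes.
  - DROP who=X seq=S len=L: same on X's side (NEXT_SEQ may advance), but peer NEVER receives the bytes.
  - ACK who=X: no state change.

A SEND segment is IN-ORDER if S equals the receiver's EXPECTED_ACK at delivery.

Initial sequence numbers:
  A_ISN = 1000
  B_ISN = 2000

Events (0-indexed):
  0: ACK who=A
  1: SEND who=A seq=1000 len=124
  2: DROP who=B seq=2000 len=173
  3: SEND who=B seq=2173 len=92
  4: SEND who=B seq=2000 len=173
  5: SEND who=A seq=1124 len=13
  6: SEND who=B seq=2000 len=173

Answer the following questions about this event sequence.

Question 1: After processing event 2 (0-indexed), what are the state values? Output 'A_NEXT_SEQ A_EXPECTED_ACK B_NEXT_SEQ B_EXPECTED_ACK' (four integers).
After event 0: A_seq=1000 A_ack=2000 B_seq=2000 B_ack=1000
After event 1: A_seq=1124 A_ack=2000 B_seq=2000 B_ack=1124
After event 2: A_seq=1124 A_ack=2000 B_seq=2173 B_ack=1124

1124 2000 2173 1124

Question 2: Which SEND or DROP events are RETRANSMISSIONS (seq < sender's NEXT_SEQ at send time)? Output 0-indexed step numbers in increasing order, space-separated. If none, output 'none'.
Step 1: SEND seq=1000 -> fresh
Step 2: DROP seq=2000 -> fresh
Step 3: SEND seq=2173 -> fresh
Step 4: SEND seq=2000 -> retransmit
Step 5: SEND seq=1124 -> fresh
Step 6: SEND seq=2000 -> retransmit

Answer: 4 6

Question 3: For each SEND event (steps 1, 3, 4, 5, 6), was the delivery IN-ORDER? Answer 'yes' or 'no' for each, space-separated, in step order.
Answer: yes no yes yes no

Derivation:
Step 1: SEND seq=1000 -> in-order
Step 3: SEND seq=2173 -> out-of-order
Step 4: SEND seq=2000 -> in-order
Step 5: SEND seq=1124 -> in-order
Step 6: SEND seq=2000 -> out-of-order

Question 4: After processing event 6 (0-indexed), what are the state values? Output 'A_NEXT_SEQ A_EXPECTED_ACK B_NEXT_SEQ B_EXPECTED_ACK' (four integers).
After event 0: A_seq=1000 A_ack=2000 B_seq=2000 B_ack=1000
After event 1: A_seq=1124 A_ack=2000 B_seq=2000 B_ack=1124
After event 2: A_seq=1124 A_ack=2000 B_seq=2173 B_ack=1124
After event 3: A_seq=1124 A_ack=2000 B_seq=2265 B_ack=1124
After event 4: A_seq=1124 A_ack=2265 B_seq=2265 B_ack=1124
After event 5: A_seq=1137 A_ack=2265 B_seq=2265 B_ack=1137
After event 6: A_seq=1137 A_ack=2265 B_seq=2265 B_ack=1137

1137 2265 2265 1137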